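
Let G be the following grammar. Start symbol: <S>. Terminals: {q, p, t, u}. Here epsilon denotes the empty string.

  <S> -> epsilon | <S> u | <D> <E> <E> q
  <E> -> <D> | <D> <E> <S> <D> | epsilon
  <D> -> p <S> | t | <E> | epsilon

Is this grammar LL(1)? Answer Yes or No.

FIRST(<S>) = {epsilon, p, q, t, u}
FIRST(<E>) = {epsilon, p, q, t, u}
FIRST(<D>) = {epsilon, p, q, t, u}
FOLLOW(<S>) = {$, p, q, t, u}
FOLLOW(<E>) = {p, q, t, u}
FOLLOW(<D>) = {p, q, t, u}
Cell M[<D>, p] receives both <D> -> p <S> and <D> -> <E> and <D> -> epsilon — the grammar is not LL(1).

No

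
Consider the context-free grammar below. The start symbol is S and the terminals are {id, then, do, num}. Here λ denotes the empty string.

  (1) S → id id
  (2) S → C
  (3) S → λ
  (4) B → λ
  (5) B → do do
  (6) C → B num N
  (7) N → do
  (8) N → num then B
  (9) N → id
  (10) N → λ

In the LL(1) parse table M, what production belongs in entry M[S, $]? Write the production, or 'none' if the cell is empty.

S → λ

FIRST(B): from B→λ we get {λ}; from B→do do we get {do}. So FIRST(B) = {λ, do}.
FIRST(N): from N→do we get {do}; from N→num then B we get {num}; from N→id we get {id}; from N→λ we get {λ}. So FIRST(N) = {λ, do, id, num}.
FIRST(C): from C→B num N we get {do, num}. So FIRST(C) = {do, num}.
FIRST(S): from S→id id we get {id}; from S→C we get {do, num}; from S→λ we get {λ}. So FIRST(S) = {λ, do, id, num}.
FOLLOW(S) includes $ since S is the start symbol.
FOLLOW(S): S appears on no right-hand side. Thus FOLLOW(S) = {$}.
For S → id id: FIRST(id id) = {id}, so it goes in M[S, t] for t ∈ {id}.
For S → C: FIRST(C) = {do, num}, so it goes in M[S, t] for t ∈ {do, num}.
For S → λ: FIRST(λ) = {λ}, so it goes in M[S, t] for t ∈ {}; since λ ∈ FIRST, also for every t ∈ FOLLOW(S) = {$}.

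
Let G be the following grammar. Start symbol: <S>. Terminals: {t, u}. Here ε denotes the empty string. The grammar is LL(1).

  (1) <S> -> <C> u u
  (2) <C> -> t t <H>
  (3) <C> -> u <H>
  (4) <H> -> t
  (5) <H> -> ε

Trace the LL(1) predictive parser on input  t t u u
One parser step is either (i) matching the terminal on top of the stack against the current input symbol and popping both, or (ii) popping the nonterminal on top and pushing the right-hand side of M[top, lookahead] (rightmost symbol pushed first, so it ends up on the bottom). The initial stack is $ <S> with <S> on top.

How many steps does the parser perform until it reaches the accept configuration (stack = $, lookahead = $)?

7

     Stack          Input      Action
  1  $ <S>          t t u u $  expand <S> -> <C> u u
  2  $ u u <C>      t t u u $  expand <C> -> t t <H>
  3  $ u u <H> t t  t t u u $  match t
  4  $ u u <H> t    t u u $    match t
  5  $ u u <H>      u u $      expand <H> -> ε
  6  $ u u          u u $      match u
  7  $ u            u $        match u
Accept reached after 7 steps.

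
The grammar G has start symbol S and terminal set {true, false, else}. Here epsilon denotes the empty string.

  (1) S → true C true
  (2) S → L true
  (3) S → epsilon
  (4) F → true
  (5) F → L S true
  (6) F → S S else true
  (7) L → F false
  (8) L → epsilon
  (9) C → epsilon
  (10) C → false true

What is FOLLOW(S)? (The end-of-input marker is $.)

{$, else, true}

FIRST(C): from C→epsilon we get {epsilon}; from C→false true we get {false}. So FIRST(C) = {epsilon, false}.
FIRST(S): from S→true C true we get {true}; from S→L true we get {else, true}; from S→epsilon we get {epsilon}. So FIRST(S) = {epsilon, else, true}.
FIRST(F): from F→true we get {true}; from F→L S true we get {else, true}; from F→S S else true we get {else, true}. So FIRST(F) = {else, true}.
FIRST(L): from L→F false we get {else, true}; from L→epsilon we get {epsilon}. So FIRST(L) = {epsilon, else, true}.
FOLLOW(S) includes $ since S is the start symbol.
FOLLOW(S): in F→L S true, S is followed by true with FIRST {true}; in F→S S else true (occurrence 1), S is followed by S else true with FIRST {else, true}; in F→S S else true (occurrence 2), S is followed by else true with FIRST {else}. Thus FOLLOW(S) = {$, else, true}.
FOLLOW(F): in L→F false, F is followed by false with FIRST {false}. Thus FOLLOW(F) = {false}.
FOLLOW(L): in S→L true, L is followed by true with FIRST {true}; in F→L S true, L is followed by S true with FIRST {else, true}. Thus FOLLOW(L) = {else, true}.
FOLLOW(C): in S→true C true, C is followed by true with FIRST {true}. Thus FOLLOW(C) = {true}.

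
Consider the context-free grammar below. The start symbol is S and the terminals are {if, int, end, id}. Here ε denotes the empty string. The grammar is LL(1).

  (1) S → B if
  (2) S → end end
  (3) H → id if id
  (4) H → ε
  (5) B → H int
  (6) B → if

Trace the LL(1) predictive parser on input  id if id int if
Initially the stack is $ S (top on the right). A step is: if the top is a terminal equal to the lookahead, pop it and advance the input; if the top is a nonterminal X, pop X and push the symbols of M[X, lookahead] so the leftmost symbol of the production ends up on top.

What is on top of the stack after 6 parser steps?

     Stack              Input              Action
  1  $ S                id if id int if $  expand S → B if
  2  $ if B             id if id int if $  expand B → H int
  3  $ if int H         id if id int if $  expand H → id if id
  4  $ if int id if id  id if id int if $  match id
  5  $ if int id if     if id int if $     match if
  6  $ if int id        id int if $        match id
Stack after step 6: $ if int (top = int).

int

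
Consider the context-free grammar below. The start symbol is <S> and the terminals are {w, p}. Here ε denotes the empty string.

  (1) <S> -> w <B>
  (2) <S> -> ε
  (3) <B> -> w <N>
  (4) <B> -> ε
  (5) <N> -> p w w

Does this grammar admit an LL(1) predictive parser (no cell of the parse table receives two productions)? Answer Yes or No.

Yes

FIRST(<S>) = {ε, w}
FIRST(<B>) = {ε, w}
FIRST(<N>) = {p}
FOLLOW(<S>) = {$}
FOLLOW(<B>) = {$}
FOLLOW(<N>) = {$}
Each cell of M receives at most one production.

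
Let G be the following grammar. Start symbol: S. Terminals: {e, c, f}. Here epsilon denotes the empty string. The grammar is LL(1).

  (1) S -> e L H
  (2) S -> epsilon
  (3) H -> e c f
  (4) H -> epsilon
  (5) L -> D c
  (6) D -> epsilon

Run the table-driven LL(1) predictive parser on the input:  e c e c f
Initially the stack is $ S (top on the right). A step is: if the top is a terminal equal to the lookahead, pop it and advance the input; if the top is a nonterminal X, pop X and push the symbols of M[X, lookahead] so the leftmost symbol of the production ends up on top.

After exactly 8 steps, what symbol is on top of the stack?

f

     Stack    Input        Action
  1  $ S      e c e c f $  expand S -> e L H
  2  $ H L e  e c e c f $  match e
  3  $ H L    c e c f $    expand L -> D c
  4  $ H c D  c e c f $    expand D -> epsilon
  5  $ H c    c e c f $    match c
  6  $ H      e c f $      expand H -> e c f
  7  $ f c e  e c f $      match e
  8  $ f c    c f $        match c
Stack after step 8: $ f (top = f).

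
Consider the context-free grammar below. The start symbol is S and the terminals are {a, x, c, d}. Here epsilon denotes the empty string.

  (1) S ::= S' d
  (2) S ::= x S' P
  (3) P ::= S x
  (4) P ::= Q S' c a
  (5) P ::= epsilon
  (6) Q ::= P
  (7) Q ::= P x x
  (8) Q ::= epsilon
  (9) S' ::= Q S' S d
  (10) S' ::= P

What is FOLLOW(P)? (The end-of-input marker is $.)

{$, c, d, x}

FIRST(S): from S::=S' d we get {c, d, x}; from S::=x S' P we get {x}. So FIRST(S) = {c, d, x}.
FIRST(P): from P::=S x we get {c, d, x}; from P::=Q S' c a we get {c, d, x}; from P::=epsilon we get {epsilon}. So FIRST(P) = {epsilon, c, d, x}.
FIRST(Q): from Q::=P we get {epsilon, c, d, x}; from Q::=P x x we get {c, d, x}; from Q::=epsilon we get {epsilon}. So FIRST(Q) = {epsilon, c, d, x}.
FIRST(S'): from S'::=Q S' S d we get {c, d, x}; from S'::=P we get {epsilon, c, d, x}. So FIRST(S') = {epsilon, c, d, x}.
FOLLOW(S) includes $ since S is the start symbol.
FOLLOW(S): in P::=S x, S is followed by x with FIRST {x}; in S'::=Q S' S d, S is followed by d with FIRST {d}. Thus FOLLOW(S) = {$, d, x}.
FOLLOW(Q): in P::=Q S' c a, Q is followed by S' c a with FIRST {c, d, x}; in S'::=Q S' S d, Q is followed by S' S d with FIRST {c, d, x}. Thus FOLLOW(Q) = {c, d, x}.
FOLLOW(S'): in S::=S' d, S' is followed by d with FIRST {d}; in S::=x S' P, S' is followed by P with FIRST {epsilon, c, d, x}; in S::=x S' P, the suffix after S' is nullable, so FOLLOW(S') ⊇ FOLLOW(S) = {$, d, x}; in P::=Q S' c a, S' is followed by c a with FIRST {c}; in S'::=Q S' S d, S' is followed by S d with FIRST {c, d, x}. Thus FOLLOW(S') = {$, c, d, x}.
FOLLOW(P): in S::=x S' P, the suffix after P is empty, so FOLLOW(P) ⊇ FOLLOW(S) = {$, d, x}; in Q::=P, the suffix after P is empty, so FOLLOW(P) ⊇ FOLLOW(Q) = {c, d, x}; in Q::=P x x, P is followed by x x with FIRST {x}; in S'::=P, the suffix after P is empty, so FOLLOW(P) ⊇ FOLLOW(S') = {$, c, d, x}. Thus FOLLOW(P) = {$, c, d, x}.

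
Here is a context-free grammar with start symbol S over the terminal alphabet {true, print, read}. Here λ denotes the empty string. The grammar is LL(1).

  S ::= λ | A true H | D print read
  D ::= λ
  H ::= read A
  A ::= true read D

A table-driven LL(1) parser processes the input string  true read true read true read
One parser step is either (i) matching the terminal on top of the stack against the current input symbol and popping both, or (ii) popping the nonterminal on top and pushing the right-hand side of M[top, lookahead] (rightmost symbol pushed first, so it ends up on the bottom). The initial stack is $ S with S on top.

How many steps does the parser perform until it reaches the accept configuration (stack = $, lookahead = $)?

12

      Stack                 Input                            Action
   1  $ S                   true read true read true read $  expand S ::= A true H
   2  $ H true A            true read true read true read $  expand A ::= true read D
   3  $ H true D read true  true read true read true read $  match true
   4  $ H true D read       read true read true read $       match read
   5  $ H true D            true read true read $            expand D ::= λ
   6  $ H true              true read true read $            match true
   7  $ H                   read true read $                 expand H ::= read A
   8  $ A read              read true read $                 match read
   9  $ A                   true read $                      expand A ::= true read D
  10  $ D read true         true read $                      match true
  11  $ D read              read $                           match read
  12  $ D                   $                                expand D ::= λ
Accept reached after 12 steps.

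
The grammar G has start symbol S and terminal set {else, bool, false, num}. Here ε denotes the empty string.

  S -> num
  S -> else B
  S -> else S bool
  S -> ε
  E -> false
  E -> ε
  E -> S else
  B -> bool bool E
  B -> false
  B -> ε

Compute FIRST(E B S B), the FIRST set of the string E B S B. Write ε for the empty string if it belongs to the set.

{ε, bool, else, false, num}

FIRST(S) = {ε, else, num}
FIRST(B) = {ε, bool, false}
FIRST(E) = {ε, else, false, num}  (via S else)
FIRST(E B S B): take FIRST of each symbol in turn, carrying on past any symbol whose FIRST contains ε; result {ε, bool, else, false, num}.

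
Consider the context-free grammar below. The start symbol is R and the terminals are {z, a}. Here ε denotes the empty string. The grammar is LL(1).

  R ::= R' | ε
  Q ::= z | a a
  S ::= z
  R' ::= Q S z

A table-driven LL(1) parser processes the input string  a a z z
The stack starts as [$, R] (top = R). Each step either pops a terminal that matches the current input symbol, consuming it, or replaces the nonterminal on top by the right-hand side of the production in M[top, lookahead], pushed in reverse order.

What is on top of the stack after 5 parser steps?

S

step 1: stack=$ R  input=a a z z $  — expand R ::= R'
step 2: stack=$ R'  input=a a z z $  — expand R' ::= Q S z
step 3: stack=$ z S Q  input=a a z z $  — expand Q ::= a a
step 4: stack=$ z S a a  input=a a z z $  — match a
step 5: stack=$ z S a  input=a z z $  — match a
Stack after step 5: $ z S (top = S).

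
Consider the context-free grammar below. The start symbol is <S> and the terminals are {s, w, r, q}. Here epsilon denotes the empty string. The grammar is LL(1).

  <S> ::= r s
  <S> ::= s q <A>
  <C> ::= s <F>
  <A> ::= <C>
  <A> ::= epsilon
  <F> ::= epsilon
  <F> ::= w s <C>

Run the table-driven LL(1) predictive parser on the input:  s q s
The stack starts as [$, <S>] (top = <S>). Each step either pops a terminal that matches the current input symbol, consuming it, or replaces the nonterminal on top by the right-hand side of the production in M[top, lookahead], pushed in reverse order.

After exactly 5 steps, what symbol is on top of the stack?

step 1: stack=$ <S>  input=s q s $  — expand <S> ::= s q <A>
step 2: stack=$ <A> q s  input=s q s $  — match s
step 3: stack=$ <A> q  input=q s $  — match q
step 4: stack=$ <A>  input=s $  — expand <A> ::= <C>
step 5: stack=$ <C>  input=s $  — expand <C> ::= s <F>
Stack after step 5: $ <F> s (top = s).

s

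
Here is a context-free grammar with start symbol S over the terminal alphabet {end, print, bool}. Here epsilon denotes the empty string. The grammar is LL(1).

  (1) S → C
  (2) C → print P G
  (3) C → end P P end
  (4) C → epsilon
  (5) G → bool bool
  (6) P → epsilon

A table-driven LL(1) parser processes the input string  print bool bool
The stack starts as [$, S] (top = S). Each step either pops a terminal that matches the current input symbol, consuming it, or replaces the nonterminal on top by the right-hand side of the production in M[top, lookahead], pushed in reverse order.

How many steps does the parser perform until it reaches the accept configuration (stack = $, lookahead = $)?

7

     Stack        Input              Action
  1  $ S          print bool bool $  expand S → C
  2  $ C          print bool bool $  expand C → print P G
  3  $ G P print  print bool bool $  match print
  4  $ G P        bool bool $        expand P → epsilon
  5  $ G          bool bool $        expand G → bool bool
  6  $ bool bool  bool bool $        match bool
  7  $ bool       bool $             match bool
Accept reached after 7 steps.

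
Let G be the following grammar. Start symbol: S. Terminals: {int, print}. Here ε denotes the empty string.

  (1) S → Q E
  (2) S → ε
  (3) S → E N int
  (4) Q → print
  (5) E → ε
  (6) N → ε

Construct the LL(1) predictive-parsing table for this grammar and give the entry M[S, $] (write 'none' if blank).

S → ε

FIRST(Q): from Q→print we get {print}. So FIRST(Q) = {print}.
FIRST(E): from E→ε we get {ε}. So FIRST(E) = {ε}.
FIRST(N): from N→ε we get {ε}. So FIRST(N) = {ε}.
FIRST(S): from S→Q E we get {print}; from S→ε we get {ε}; from S→E N int we get {int}. So FIRST(S) = {ε, int, print}.
FOLLOW(S) includes $ since S is the start symbol.
FOLLOW(S): S appears on no right-hand side. Thus FOLLOW(S) = {$}.
For S → Q E: FIRST(Q E) = {print}, so it goes in M[S, t] for t ∈ {print}.
For S → ε: FIRST(ε) = {ε}, so it goes in M[S, t] for t ∈ {}; since ε ∈ FIRST, also for every t ∈ FOLLOW(S) = {$}.
For S → E N int: FIRST(E N int) = {int}, so it goes in M[S, t] for t ∈ {int}.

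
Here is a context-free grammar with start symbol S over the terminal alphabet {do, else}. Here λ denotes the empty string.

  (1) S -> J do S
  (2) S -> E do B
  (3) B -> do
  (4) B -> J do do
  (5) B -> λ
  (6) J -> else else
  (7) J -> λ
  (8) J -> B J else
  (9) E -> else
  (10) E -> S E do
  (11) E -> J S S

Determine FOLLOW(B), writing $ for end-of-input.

FIRST(S) = {do, else}  (via J do S, E do B)
FIRST(B) = {λ, do, else}  (via J do do)
FIRST(J) = {λ, do, else}  (via B J else)
FIRST(E) = {do, else}  (via S E do, J S S)
FOLLOW(S) includes $ since S is the start symbol.
FOLLOW(J): in S->J do S, J is followed by do S with FIRST {do}; in B->J do do, J is followed by do do with FIRST {do}; in J->B J else, J is followed by else with FIRST {else}; in E->J S S, J is followed by S S with FIRST {do, else}. Thus FOLLOW(J) = {do, else}.
FOLLOW(E): in S->E do B, E is followed by do B with FIRST {do}; in E->S E do, E is followed by do with FIRST {do}. Thus FOLLOW(E) = {do}.
FOLLOW(S): in S->J do S, the suffix after S is empty (adds nothing new); in E->S E do, S is followed by E do with FIRST {do, else}; in E->J S S (occurrence 1), S is followed by S with FIRST {do, else}; in E->J S S (occurrence 2), the suffix after S is empty, so FOLLOW(S) ⊇ FOLLOW(E) = {do}. Thus FOLLOW(S) = {$, do, else}.
FOLLOW(B): in S->E do B, the suffix after B is empty, so FOLLOW(B) ⊇ FOLLOW(S) = {$, do, else}; in J->B J else, B is followed by J else with FIRST {do, else}. Thus FOLLOW(B) = {$, do, else}.

{$, do, else}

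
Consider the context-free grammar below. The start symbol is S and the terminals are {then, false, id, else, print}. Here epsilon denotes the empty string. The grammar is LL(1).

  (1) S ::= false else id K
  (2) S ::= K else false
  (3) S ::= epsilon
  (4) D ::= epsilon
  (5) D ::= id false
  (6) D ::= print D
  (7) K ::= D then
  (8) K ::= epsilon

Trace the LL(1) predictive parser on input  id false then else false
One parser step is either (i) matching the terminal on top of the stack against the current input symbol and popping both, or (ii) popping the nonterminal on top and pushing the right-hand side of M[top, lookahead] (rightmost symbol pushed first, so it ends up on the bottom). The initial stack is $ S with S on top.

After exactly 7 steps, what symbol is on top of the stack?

     Stack                       Input                       Action
  1  $ S                         id false then else false $  expand S ::= K else false
  2  $ false else K              id false then else false $  expand K ::= D then
  3  $ false else then D         id false then else false $  expand D ::= id false
  4  $ false else then false id  id false then else false $  match id
  5  $ false else then false     false then else false $     match false
  6  $ false else then           then else false $           match then
  7  $ false else                else false $                match else
Stack after step 7: $ false (top = false).

false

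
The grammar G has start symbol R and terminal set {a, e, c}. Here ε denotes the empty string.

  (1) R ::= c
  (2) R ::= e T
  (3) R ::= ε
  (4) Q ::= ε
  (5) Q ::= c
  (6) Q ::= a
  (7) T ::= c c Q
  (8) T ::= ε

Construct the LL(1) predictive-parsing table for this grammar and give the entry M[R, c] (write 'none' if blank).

FIRST(R) = {ε, c, e}
FIRST(Q) = {ε, a, c}
FIRST(T) = {ε, c}
FOLLOW(R) includes $ since R is the start symbol.
FOLLOW(R): R appears on no right-hand side. Thus FOLLOW(R) = {$}.
For R ::= c: FIRST(c) = {c}, so it goes in M[R, t] for t ∈ {c}.
For R ::= e T: FIRST(e T) = {e}, so it goes in M[R, t] for t ∈ {e}.
For R ::= ε: FIRST(ε) = {ε}, so it goes in M[R, t] for t ∈ {}; since ε ∈ FIRST, also for every t ∈ FOLLOW(R) = {$}.

R ::= c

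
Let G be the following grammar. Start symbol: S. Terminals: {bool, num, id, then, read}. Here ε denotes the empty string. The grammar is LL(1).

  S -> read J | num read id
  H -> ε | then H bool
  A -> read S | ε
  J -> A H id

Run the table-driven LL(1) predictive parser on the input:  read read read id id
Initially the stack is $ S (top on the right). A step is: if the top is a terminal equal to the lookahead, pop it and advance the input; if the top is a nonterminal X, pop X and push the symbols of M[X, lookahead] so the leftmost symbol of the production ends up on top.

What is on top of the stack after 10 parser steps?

      Stack          Input                   Action
   1  $ S            read read read id id $  expand S -> read J
   2  $ J read       read read read id id $  match read
   3  $ J            read read id id $       expand J -> A H id
   4  $ id H A       read read id id $       expand A -> read S
   5  $ id H S read  read read id id $       match read
   6  $ id H S       read id id $            expand S -> read J
   7  $ id H J read  read id id $            match read
   8  $ id H J       id id $                 expand J -> A H id
   9  $ id H id H A  id id $                 expand A -> ε
  10  $ id H id H    id id $                 expand H -> ε
Stack after step 10: $ id H id (top = id).

id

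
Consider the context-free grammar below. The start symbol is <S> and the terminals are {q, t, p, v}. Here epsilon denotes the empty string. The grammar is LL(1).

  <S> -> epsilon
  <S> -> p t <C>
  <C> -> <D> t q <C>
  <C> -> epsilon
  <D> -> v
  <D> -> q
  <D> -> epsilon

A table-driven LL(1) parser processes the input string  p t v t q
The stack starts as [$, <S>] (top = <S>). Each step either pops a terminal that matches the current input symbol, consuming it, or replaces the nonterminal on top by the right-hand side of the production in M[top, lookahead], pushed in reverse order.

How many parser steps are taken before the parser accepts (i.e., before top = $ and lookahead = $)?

9

step 1: stack=$ <S>  input=p t v t q $  — expand <S> -> p t <C>
step 2: stack=$ <C> t p  input=p t v t q $  — match p
step 3: stack=$ <C> t  input=t v t q $  — match t
step 4: stack=$ <C>  input=v t q $  — expand <C> -> <D> t q <C>
step 5: stack=$ <C> q t <D>  input=v t q $  — expand <D> -> v
step 6: stack=$ <C> q t v  input=v t q $  — match v
step 7: stack=$ <C> q t  input=t q $  — match t
step 8: stack=$ <C> q  input=q $  — match q
step 9: stack=$ <C>  input=$  — expand <C> -> epsilon
Accept reached after 9 steps.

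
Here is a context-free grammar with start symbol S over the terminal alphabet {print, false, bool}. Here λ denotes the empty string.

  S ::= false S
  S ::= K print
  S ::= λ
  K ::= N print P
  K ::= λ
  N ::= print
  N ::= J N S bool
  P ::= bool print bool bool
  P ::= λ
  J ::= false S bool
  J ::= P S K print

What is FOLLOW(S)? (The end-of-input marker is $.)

FIRST(P): from P::=bool print bool bool we get {bool}; from P::=λ we get {λ}. So FIRST(P) = {λ, bool}.
FIRST(S): from S::=false S we get {false}; from S::=K print we get {bool, false, print}; from S::=λ we get {λ}. So FIRST(S) = {λ, bool, false, print}.
FIRST(K): from K::=N print P we get {bool, false, print}; from K::=λ we get {λ}. So FIRST(K) = {λ, bool, false, print}.
FIRST(J): from J::=false S bool we get {false}; from J::=P S K print we get {bool, false, print}. So FIRST(J) = {bool, false, print}.
FIRST(N): from N::=print we get {print}; from N::=J N S bool we get {bool, false, print}. So FIRST(N) = {bool, false, print}.
FOLLOW(S) includes $ since S is the start symbol.
FOLLOW(S): in S::=false S, the suffix after S is empty (adds nothing new); in N::=J N S bool, S is followed by bool with FIRST {bool}; in J::=false S bool, S is followed by bool with FIRST {bool}; in J::=P S K print, S is followed by K print with FIRST {bool, false, print}. Thus FOLLOW(S) = {$, bool, false, print}.
FOLLOW(K): in S::=K print, K is followed by print with FIRST {print}; in J::=P S K print, K is followed by print with FIRST {print}. Thus FOLLOW(K) = {print}.
FOLLOW(N): in K::=N print P, N is followed by print P with FIRST {print}; in N::=J N S bool, N is followed by S bool with FIRST {bool, false, print}. Thus FOLLOW(N) = {bool, false, print}.
FOLLOW(P): in K::=N print P, the suffix after P is empty, so FOLLOW(P) ⊇ FOLLOW(K) = {print}; in J::=P S K print, P is followed by S K print with FIRST {bool, false, print}. Thus FOLLOW(P) = {bool, false, print}.
FOLLOW(J): in N::=J N S bool, J is followed by N S bool with FIRST {bool, false, print}. Thus FOLLOW(J) = {bool, false, print}.

{$, bool, false, print}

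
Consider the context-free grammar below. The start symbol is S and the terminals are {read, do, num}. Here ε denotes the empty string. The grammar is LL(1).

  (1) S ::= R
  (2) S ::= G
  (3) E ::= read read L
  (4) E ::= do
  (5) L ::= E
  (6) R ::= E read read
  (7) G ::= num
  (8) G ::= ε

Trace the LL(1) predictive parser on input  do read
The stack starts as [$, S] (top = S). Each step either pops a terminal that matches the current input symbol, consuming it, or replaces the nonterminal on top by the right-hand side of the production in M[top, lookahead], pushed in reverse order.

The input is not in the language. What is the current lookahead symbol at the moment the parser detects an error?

$

     Stack           Input      Action
  1  $ S             do read $  expand S ::= R
  2  $ R             do read $  expand R ::= E read read
  3  $ read read E   do read $  expand E ::= do
  4  $ read read do  do read $  match do
  5  $ read read     read $     match read
  6  $ read          $          error: top is terminal read but lookahead is $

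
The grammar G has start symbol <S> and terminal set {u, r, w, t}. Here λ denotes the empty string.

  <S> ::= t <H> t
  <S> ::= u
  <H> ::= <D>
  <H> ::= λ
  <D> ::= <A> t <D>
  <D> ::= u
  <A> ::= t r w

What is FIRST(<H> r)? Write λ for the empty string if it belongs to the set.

{r, t, u}

FIRST(<S>): from <S>::=t <H> t we get {t}; from <S>::=u we get {u}. So FIRST(<S>) = {t, u}.
FIRST(<A>): from <A>::=t r w we get {t}. So FIRST(<A>) = {t}.
FIRST(<D>): from <D>::=<A> t <D> we get {t}; from <D>::=u we get {u}. So FIRST(<D>) = {t, u}.
FIRST(<H>): from <H>::=<D> we get {t, u}; from <H>::=λ we get {λ}. So FIRST(<H>) = {λ, t, u}.
FIRST(<H> r): take FIRST of each symbol in turn, carrying on past any symbol whose FIRST contains λ; result {r, t, u}.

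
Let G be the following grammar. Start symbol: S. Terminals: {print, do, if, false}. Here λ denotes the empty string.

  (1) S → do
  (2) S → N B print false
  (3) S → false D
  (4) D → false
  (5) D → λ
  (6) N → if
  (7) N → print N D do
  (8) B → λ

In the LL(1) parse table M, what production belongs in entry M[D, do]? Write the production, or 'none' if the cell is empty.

D → λ

FIRST(D) = {λ, false}
FIRST(N) = {if, print}
FIRST(B) = {λ}
FIRST(S) = {do, false, if, print}  (via N B print false)
FOLLOW(S) includes $ since S is the start symbol.
FOLLOW(S): S appears on no right-hand side. Thus FOLLOW(S) = {$}.
FOLLOW(D): in S→false D, the suffix after D is empty, so FOLLOW(D) ⊇ FOLLOW(S) = {$}; in N→print N D do, D is followed by do with FIRST {do}. Thus FOLLOW(D) = {$, do}.
For D → false: FIRST(false) = {false}, so it goes in M[D, t] for t ∈ {false}.
For D → λ: FIRST(λ) = {λ}, so it goes in M[D, t] for t ∈ {}; since λ ∈ FIRST, also for every t ∈ FOLLOW(D) = {$, do}.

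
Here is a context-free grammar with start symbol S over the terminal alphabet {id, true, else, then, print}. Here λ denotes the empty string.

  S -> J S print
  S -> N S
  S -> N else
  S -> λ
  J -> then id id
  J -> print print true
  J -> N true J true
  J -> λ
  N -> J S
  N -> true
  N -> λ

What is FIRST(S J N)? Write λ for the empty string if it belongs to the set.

{λ, else, print, then, true}

FIRST(S) = {λ, else, print, then, true}  (via J S print, N S, N else)
FIRST(J) = {λ, else, print, then, true}  (via N true J true)
FIRST(N) = {λ, else, print, then, true}  (via J S)
FIRST(S J N): take FIRST of each symbol in turn, carrying on past any symbol whose FIRST contains λ; result {λ, else, print, then, true}.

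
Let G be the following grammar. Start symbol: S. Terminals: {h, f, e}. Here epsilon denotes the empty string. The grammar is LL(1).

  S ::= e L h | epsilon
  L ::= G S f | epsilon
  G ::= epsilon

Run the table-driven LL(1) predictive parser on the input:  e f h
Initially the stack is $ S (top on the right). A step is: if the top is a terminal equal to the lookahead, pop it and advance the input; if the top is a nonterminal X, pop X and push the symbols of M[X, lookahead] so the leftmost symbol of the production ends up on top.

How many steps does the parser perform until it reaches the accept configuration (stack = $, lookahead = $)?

7

     Stack      Input    Action
  1  $ S        e f h $  expand S ::= e L h
  2  $ h L e    e f h $  match e
  3  $ h L      f h $    expand L ::= G S f
  4  $ h f S G  f h $    expand G ::= epsilon
  5  $ h f S    f h $    expand S ::= epsilon
  6  $ h f      f h $    match f
  7  $ h        h $      match h
Accept reached after 7 steps.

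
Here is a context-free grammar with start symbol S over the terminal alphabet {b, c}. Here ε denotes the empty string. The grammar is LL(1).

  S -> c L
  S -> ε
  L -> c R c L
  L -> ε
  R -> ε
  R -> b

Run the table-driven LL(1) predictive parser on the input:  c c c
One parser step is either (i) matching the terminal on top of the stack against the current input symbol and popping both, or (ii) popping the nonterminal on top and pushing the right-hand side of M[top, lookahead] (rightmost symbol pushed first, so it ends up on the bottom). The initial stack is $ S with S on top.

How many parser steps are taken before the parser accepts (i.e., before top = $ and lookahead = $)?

     Stack      Input    Action
  1  $ S        c c c $  expand S -> c L
  2  $ L c      c c c $  match c
  3  $ L        c c $    expand L -> c R c L
  4  $ L c R c  c c $    match c
  5  $ L c R    c $      expand R -> ε
  6  $ L c      c $      match c
  7  $ L        $        expand L -> ε
Accept reached after 7 steps.

7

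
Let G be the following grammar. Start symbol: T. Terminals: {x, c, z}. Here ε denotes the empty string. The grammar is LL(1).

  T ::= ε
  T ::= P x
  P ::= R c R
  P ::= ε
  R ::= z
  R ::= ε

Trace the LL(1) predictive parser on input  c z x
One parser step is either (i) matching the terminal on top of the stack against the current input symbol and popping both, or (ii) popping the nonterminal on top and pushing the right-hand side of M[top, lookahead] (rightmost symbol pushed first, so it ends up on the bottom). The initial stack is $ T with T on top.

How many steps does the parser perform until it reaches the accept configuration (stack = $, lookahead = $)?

step 1: stack=$ T  input=c z x $  — expand T ::= P x
step 2: stack=$ x P  input=c z x $  — expand P ::= R c R
step 3: stack=$ x R c R  input=c z x $  — expand R ::= ε
step 4: stack=$ x R c  input=c z x $  — match c
step 5: stack=$ x R  input=z x $  — expand R ::= z
step 6: stack=$ x z  input=z x $  — match z
step 7: stack=$ x  input=x $  — match x
Accept reached after 7 steps.

7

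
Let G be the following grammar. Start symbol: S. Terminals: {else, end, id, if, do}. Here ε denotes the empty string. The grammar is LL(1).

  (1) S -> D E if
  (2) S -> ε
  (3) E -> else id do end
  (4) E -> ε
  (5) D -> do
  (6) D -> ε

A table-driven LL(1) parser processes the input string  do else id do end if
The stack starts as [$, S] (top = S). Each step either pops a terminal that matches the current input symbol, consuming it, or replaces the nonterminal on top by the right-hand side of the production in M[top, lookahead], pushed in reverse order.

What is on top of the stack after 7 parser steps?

     Stack                Input                   Action
  1  $ S                  do else id do end if $  expand S -> D E if
  2  $ if E D             do else id do end if $  expand D -> do
  3  $ if E do            do else id do end if $  match do
  4  $ if E               else id do end if $     expand E -> else id do end
  5  $ if end do id else  else id do end if $     match else
  6  $ if end do id       id do end if $          match id
  7  $ if end do          do end if $             match do
Stack after step 7: $ if end (top = end).

end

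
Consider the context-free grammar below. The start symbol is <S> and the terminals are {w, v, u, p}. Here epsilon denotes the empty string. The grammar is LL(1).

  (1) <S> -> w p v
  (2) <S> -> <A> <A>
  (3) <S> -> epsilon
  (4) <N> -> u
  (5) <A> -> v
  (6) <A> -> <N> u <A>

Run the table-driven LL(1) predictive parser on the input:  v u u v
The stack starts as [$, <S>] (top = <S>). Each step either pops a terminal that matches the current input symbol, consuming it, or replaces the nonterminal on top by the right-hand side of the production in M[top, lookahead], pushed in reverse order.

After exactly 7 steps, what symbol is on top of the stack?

<A>

step 1: stack=$ <S>  input=v u u v $  — expand <S> -> <A> <A>
step 2: stack=$ <A> <A>  input=v u u v $  — expand <A> -> v
step 3: stack=$ <A> v  input=v u u v $  — match v
step 4: stack=$ <A>  input=u u v $  — expand <A> -> <N> u <A>
step 5: stack=$ <A> u <N>  input=u u v $  — expand <N> -> u
step 6: stack=$ <A> u u  input=u u v $  — match u
step 7: stack=$ <A> u  input=u v $  — match u
Stack after step 7: $ <A> (top = <A>).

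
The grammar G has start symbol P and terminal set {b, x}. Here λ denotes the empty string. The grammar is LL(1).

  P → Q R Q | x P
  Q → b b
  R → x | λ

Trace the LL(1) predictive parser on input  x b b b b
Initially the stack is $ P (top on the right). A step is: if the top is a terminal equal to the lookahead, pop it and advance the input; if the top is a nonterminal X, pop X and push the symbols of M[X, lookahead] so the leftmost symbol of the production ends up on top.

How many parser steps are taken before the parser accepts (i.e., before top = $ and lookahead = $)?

step 1: stack=$ P  input=x b b b b $  — expand P → x P
step 2: stack=$ P x  input=x b b b b $  — match x
step 3: stack=$ P  input=b b b b $  — expand P → Q R Q
step 4: stack=$ Q R Q  input=b b b b $  — expand Q → b b
step 5: stack=$ Q R b b  input=b b b b $  — match b
step 6: stack=$ Q R b  input=b b b $  — match b
step 7: stack=$ Q R  input=b b $  — expand R → λ
step 8: stack=$ Q  input=b b $  — expand Q → b b
step 9: stack=$ b b  input=b b $  — match b
step 10: stack=$ b  input=b $  — match b
Accept reached after 10 steps.

10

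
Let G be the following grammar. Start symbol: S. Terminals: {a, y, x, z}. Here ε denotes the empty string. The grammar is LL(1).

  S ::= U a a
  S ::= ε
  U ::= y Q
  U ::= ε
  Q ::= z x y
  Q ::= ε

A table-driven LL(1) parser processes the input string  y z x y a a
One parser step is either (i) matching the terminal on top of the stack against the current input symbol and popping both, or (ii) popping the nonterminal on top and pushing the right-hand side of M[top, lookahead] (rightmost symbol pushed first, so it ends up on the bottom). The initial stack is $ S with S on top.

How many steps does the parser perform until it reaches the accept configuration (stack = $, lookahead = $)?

     Stack        Input          Action
  1  $ S          y z x y a a $  expand S ::= U a a
  2  $ a a U      y z x y a a $  expand U ::= y Q
  3  $ a a Q y    y z x y a a $  match y
  4  $ a a Q      z x y a a $    expand Q ::= z x y
  5  $ a a y x z  z x y a a $    match z
  6  $ a a y x    x y a a $      match x
  7  $ a a y      y a a $        match y
  8  $ a a        a a $          match a
  9  $ a          a $            match a
Accept reached after 9 steps.

9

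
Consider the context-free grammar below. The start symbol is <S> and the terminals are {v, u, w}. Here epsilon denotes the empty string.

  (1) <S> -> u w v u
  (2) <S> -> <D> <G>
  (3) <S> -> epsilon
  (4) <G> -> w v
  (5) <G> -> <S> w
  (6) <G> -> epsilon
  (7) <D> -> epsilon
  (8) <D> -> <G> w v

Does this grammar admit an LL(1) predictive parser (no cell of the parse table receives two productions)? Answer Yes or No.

No

FIRST(<S>) = {epsilon, u, w}
FIRST(<G>) = {epsilon, u, w}
FIRST(<D>) = {epsilon, u, w}
FOLLOW(<S>) = {$, w}
FOLLOW(<G>) = {$, w}
FOLLOW(<D>) = {$, u, w}
Cell M[<D>, u] receives both <D> -> epsilon and <D> -> <G> w v — the grammar is not LL(1).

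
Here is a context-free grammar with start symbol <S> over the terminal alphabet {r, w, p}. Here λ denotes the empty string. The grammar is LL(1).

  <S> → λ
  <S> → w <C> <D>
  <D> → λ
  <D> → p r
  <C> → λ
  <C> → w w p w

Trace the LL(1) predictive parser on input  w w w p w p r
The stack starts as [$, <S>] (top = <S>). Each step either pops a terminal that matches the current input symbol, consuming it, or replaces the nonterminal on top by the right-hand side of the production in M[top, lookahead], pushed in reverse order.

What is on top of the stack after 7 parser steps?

<D>

     Stack          Input            Action
  1  $ <S>          w w w p w p r $  expand <S> → w <C> <D>
  2  $ <D> <C> w    w w w p w p r $  match w
  3  $ <D> <C>      w w p w p r $    expand <C> → w w p w
  4  $ <D> w p w w  w w p w p r $    match w
  5  $ <D> w p w    w p w p r $      match w
  6  $ <D> w p      p w p r $        match p
  7  $ <D> w        w p r $          match w
Stack after step 7: $ <D> (top = <D>).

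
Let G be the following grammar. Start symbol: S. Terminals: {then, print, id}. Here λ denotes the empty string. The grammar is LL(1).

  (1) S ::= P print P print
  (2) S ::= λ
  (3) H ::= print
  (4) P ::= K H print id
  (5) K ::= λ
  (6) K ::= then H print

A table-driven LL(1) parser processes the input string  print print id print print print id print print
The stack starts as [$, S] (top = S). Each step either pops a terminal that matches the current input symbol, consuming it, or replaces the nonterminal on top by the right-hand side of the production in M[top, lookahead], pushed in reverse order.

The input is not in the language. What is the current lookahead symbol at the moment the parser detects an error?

      Stack                           Input                                              Action
   1  $ S                             print print id print print print id print print $  expand S ::= P print P print
   2  $ print P print P               print print id print print print id print print $  expand P ::= K H print id
   3  $ print P print id print H K    print print id print print print id print print $  expand K ::= λ
   4  $ print P print id print H      print print id print print print id print print $  expand H ::= print
   5  $ print P print id print print  print print id print print print id print print $  match print
   6  $ print P print id print        print id print print print id print print $        match print
   7  $ print P print id              id print print print id print print $              match id
   8  $ print P print                 print print print id print print $                 match print
   9  $ print P                       print print id print print $                       expand P ::= K H print id
  10  $ print id print H K            print print id print print $                       expand K ::= λ
  11  $ print id print H              print print id print print $                       expand H ::= print
  12  $ print id print print          print print id print print $                       match print
  13  $ print id print                print id print print $                             match print
  14  $ print id                      id print print $                                   match id
  15  $ print                         print print $                                      match print
  16  $                               print $                                            error: stack empty but input remains

print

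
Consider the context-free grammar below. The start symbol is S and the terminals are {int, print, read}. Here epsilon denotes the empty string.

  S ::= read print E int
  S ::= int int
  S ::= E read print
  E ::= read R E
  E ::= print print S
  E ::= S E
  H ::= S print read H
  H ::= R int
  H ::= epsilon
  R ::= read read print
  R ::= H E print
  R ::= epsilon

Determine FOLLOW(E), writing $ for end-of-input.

FIRST(S): from S::=read print E int we get {read}; from S::=int int we get {int}; from S::=E read print we get {int, print, read}. So FIRST(S) = {int, print, read}.
FIRST(E): from E::=read R E we get {read}; from E::=print print S we get {print}; from E::=S E we get {int, print, read}. So FIRST(E) = {int, print, read}.
FIRST(H): from H::=S print read H we get {int, print, read}; from H::=R int we get {int, print, read}; from H::=epsilon we get {epsilon}. So FIRST(H) = {epsilon, int, print, read}.
FIRST(R): from R::=read read print we get {read}; from R::=H E print we get {int, print, read}; from R::=epsilon we get {epsilon}. So FIRST(R) = {epsilon, int, print, read}.
FOLLOW(S) includes $ since S is the start symbol.
FOLLOW(E): in S::=read print E int, E is followed by int with FIRST {int}; in S::=E read print, E is followed by read print with FIRST {read}; in E::=read R E, the suffix after E is empty (adds nothing new); in E::=S E, the suffix after E is empty (adds nothing new); in R::=H E print, E is followed by print with FIRST {print}. Thus FOLLOW(E) = {int, print, read}.
FOLLOW(S): in E::=print print S, the suffix after S is empty, so FOLLOW(S) ⊇ FOLLOW(E) = {int, print, read}; in E::=S E, S is followed by E with FIRST {int, print, read}; in H::=S print read H, S is followed by print read H with FIRST {print}. Thus FOLLOW(S) = {$, int, print, read}.
FOLLOW(H): in H::=S print read H, the suffix after H is empty (adds nothing new); in R::=H E print, H is followed by E print with FIRST {int, print, read}. Thus FOLLOW(H) = {int, print, read}.
FOLLOW(R): in E::=read R E, R is followed by E with FIRST {int, print, read}; in H::=R int, R is followed by int with FIRST {int}. Thus FOLLOW(R) = {int, print, read}.

{int, print, read}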